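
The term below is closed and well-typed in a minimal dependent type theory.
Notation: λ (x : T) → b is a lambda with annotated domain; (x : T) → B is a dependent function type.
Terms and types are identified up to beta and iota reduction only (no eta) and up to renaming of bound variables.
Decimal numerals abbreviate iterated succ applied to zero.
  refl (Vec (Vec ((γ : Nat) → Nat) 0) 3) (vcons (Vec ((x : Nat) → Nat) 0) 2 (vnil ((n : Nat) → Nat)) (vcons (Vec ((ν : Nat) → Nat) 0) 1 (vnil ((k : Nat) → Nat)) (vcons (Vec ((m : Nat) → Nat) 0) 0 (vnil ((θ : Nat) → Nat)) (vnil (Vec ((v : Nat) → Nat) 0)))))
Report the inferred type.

the term's type:
  Eq (Vec (Vec ((γ : Nat) → Nat) 0) 3) (vcons (Vec ((x : Nat) → Nat) 0) 2 (vnil ((n : Nat) → Nat)) (vcons (Vec ((ν : Nat) → Nat) 0) 1 (vnil ((k : Nat) → Nat)) (vcons (Vec ((m : Nat) → Nat) 0) 0 (vnil ((θ : Nat) → Nat)) (vnil (Vec ((v : Nat) → Nat) 0))))) (vcons (Vec ((t : Nat) → Nat) 0) 2 (vnil ((β : Nat) → Nat)) (vcons (Vec ((ψ : Nat) → Nat) 0) 1 (vnil ((κ : Nat) → Nat)) (vcons (Vec ((ε : Nat) → Nat) 0) 0 (vnil ((a : Nat) → Nat)) (vnil (Vec ((y : Nat) → Nat) 0)))))


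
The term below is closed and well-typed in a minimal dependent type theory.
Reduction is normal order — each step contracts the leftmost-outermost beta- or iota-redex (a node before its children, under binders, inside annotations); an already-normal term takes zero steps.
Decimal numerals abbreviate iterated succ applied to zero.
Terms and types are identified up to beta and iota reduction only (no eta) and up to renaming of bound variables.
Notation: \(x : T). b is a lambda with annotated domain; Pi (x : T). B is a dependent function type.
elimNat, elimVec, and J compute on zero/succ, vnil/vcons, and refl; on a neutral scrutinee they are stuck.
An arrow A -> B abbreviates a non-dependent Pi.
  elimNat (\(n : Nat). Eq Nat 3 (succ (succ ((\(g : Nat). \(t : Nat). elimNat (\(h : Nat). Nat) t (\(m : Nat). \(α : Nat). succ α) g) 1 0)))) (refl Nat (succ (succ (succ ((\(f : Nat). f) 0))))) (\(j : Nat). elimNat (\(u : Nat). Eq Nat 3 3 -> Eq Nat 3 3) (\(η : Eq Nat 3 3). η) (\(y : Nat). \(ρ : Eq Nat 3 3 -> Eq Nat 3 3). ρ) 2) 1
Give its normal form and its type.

normal form:
  refl Nat 3
the term's type:
  Eq Nat 3 3


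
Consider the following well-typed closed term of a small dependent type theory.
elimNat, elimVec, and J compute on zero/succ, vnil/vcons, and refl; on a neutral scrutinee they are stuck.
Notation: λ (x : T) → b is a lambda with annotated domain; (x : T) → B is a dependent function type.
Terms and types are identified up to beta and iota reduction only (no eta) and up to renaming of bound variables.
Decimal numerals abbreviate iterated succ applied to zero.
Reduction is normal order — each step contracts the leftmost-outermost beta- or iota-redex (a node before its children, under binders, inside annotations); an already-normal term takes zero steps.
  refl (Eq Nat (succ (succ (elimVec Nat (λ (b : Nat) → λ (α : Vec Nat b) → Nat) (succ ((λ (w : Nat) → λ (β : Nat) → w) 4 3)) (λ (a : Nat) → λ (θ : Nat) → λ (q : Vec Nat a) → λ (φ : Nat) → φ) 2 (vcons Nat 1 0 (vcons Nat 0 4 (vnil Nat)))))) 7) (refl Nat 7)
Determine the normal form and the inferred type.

reduced normal form:
  refl (Eq Nat 7 7) (refl Nat 7)
inferred type:
  Eq (Eq Nat 7 7) (refl Nat 7) (refl Nat 7)


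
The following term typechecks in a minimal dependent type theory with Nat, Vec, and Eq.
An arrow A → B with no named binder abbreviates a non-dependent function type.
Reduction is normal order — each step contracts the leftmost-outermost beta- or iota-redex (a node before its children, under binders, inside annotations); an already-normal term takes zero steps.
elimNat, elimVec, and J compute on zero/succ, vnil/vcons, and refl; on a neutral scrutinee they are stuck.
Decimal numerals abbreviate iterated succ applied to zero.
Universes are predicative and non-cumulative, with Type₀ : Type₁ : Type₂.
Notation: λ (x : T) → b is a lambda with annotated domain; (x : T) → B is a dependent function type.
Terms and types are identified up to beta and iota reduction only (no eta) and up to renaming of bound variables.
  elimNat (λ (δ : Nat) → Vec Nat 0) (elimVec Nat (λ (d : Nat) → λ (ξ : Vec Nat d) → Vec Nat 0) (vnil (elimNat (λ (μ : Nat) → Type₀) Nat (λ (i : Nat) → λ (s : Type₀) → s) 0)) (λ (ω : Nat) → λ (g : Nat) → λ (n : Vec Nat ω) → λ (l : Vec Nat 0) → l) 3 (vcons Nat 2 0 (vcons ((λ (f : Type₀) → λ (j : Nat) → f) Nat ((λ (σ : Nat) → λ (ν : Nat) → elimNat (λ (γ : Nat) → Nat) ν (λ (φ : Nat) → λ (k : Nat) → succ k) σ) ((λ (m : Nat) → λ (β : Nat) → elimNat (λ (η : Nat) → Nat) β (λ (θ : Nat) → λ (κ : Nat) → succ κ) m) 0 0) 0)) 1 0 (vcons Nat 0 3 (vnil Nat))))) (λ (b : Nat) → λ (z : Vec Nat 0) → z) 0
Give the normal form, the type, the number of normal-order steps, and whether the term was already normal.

resulting normal form:
  vnil Nat
inferred type:
  Vec Nat 0
steps to reach normal form (normal order): 18
started in normal form: no
first contracted redex: an elimNat iota-redex


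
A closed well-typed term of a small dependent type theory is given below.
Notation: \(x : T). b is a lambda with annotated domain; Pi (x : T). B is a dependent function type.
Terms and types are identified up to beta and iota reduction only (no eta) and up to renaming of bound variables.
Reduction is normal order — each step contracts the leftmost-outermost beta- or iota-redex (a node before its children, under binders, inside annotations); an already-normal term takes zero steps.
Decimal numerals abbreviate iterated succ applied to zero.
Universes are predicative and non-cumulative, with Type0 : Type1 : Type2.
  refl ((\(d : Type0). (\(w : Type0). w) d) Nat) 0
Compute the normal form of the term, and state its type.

reduced normal form:
  refl Nat 0
inferred type:
  Eq Nat 0 0


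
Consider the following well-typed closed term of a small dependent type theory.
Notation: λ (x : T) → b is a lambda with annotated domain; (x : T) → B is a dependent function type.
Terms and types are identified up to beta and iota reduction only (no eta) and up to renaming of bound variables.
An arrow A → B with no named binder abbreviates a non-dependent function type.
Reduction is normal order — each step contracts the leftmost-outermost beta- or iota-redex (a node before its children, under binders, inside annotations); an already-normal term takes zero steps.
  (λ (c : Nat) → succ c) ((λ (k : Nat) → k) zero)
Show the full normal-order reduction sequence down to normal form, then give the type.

normal-order reduction:
  (λ (c : Nat) → succ c) ((λ (k : Nat) → k) zero)
  ~> succ ((λ (c : Nat) → c) zero)
  ~> succ zero
the term's type:
  Nat


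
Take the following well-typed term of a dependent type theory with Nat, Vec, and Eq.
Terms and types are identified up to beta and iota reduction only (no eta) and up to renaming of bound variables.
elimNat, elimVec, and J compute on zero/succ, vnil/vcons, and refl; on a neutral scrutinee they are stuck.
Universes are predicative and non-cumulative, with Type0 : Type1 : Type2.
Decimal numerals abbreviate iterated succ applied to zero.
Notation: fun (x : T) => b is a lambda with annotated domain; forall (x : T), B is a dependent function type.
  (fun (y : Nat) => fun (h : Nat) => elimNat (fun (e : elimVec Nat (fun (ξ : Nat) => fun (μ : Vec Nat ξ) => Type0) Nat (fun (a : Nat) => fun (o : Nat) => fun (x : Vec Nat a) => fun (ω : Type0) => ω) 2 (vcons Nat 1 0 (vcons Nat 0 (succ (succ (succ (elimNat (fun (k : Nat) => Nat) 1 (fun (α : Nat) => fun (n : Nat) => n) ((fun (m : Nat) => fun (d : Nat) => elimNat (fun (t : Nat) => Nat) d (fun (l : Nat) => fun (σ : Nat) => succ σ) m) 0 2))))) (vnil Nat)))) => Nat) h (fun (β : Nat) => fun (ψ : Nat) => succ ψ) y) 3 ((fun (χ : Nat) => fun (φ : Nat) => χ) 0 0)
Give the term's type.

inferred type:
  Nat


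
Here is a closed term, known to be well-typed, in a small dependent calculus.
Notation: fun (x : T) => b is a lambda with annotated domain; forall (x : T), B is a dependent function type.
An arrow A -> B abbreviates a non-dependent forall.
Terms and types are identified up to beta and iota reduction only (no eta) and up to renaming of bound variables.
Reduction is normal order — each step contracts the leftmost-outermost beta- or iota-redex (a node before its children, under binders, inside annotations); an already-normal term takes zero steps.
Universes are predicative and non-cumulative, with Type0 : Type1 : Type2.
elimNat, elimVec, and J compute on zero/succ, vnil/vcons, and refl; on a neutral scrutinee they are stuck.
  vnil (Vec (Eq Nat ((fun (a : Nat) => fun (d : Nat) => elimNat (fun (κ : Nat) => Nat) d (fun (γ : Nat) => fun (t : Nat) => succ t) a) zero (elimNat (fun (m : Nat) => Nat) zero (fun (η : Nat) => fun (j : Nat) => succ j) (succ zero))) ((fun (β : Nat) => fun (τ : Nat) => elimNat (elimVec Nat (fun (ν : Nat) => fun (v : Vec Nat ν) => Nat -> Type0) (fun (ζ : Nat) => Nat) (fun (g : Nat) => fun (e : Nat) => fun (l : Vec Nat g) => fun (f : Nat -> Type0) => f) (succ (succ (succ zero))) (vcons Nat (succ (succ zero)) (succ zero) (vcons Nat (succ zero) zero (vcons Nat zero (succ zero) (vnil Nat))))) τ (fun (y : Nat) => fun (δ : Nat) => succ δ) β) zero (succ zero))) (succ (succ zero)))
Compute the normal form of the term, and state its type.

reduced normal form:
  vnil (Vec (Eq Nat (succ zero) (succ zero)) (succ (succ zero)))
the term's type:
  Vec (Vec (Eq Nat (succ zero) (succ zero)) (succ (succ zero))) zero


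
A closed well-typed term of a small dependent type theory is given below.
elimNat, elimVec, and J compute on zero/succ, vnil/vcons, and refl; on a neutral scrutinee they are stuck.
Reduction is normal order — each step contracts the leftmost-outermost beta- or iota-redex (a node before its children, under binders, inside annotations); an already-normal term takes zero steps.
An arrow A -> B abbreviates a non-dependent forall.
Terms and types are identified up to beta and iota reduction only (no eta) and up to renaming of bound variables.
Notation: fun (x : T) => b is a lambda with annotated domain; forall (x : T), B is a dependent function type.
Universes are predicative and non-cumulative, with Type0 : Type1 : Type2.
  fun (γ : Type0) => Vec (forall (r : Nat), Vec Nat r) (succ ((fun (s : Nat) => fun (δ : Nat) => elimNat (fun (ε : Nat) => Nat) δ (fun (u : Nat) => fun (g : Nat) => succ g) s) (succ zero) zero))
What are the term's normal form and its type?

reduced normal form:
  fun (γ : Type0) => Vec (forall (r : Nat), Vec Nat r) (succ (succ zero))
the term's type:
  Type0 -> Type0
observation: normalization takes exactly 6 steps under the normal-order strategy.


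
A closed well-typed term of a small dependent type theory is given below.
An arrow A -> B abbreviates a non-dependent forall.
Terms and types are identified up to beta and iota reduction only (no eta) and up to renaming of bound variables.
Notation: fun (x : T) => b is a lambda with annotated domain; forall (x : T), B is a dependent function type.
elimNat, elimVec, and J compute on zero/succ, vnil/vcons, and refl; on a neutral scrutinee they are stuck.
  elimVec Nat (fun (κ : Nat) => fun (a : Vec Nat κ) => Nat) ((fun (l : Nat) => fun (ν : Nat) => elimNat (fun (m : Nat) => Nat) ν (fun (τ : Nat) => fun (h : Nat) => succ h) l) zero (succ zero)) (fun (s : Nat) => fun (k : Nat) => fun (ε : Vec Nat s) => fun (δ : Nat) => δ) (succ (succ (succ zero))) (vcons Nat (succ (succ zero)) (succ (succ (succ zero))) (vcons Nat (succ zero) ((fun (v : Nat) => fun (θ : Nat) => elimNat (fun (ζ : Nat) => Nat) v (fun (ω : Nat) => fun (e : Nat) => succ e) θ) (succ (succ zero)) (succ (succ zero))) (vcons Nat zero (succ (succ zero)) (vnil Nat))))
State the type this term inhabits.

inferred type:
  Nat


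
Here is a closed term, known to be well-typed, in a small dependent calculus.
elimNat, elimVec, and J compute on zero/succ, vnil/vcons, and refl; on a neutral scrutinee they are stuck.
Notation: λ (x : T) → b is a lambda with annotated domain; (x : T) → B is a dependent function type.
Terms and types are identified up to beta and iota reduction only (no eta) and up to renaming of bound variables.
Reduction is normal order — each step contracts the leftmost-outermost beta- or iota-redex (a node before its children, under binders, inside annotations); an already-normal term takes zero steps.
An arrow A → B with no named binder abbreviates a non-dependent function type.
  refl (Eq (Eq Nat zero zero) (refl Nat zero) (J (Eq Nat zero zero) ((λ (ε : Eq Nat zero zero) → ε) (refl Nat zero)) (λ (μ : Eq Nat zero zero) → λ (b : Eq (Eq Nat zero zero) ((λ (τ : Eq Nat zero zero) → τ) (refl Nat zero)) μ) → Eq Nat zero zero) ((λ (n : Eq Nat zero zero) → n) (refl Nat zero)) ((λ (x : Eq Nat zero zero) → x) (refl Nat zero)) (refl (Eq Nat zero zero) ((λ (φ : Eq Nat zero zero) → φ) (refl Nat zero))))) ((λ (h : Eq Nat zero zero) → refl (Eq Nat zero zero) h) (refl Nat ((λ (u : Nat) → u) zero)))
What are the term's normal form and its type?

resulting normal form:
  refl (Eq (Eq Nat zero zero) (refl Nat zero) (refl Nat zero)) (refl (Eq Nat zero zero) (refl Nat zero))
inferred type:
  Eq (Eq (Eq Nat zero zero) (refl Nat zero) (refl Nat zero)) (refl (Eq Nat zero zero) (refl Nat zero)) (refl (Eq Nat zero zero) (refl Nat zero))
observation: 4 normal-order steps normalize the term, beginning with a J iota-redex.


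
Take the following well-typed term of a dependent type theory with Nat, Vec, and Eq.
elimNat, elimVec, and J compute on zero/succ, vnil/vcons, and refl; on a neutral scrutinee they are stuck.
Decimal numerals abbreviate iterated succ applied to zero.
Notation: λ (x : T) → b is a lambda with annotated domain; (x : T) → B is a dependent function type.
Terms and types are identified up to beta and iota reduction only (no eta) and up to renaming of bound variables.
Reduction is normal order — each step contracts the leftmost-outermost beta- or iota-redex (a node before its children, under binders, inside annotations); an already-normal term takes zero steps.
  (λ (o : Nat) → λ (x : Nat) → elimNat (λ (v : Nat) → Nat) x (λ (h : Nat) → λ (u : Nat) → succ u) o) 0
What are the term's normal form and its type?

normal form:
  λ (o : Nat) → o
inferred type:
  (o : Nat) → Nat
observation: the leftmost-outermost redex is a beta-redex, and normalization takes 2 steps.


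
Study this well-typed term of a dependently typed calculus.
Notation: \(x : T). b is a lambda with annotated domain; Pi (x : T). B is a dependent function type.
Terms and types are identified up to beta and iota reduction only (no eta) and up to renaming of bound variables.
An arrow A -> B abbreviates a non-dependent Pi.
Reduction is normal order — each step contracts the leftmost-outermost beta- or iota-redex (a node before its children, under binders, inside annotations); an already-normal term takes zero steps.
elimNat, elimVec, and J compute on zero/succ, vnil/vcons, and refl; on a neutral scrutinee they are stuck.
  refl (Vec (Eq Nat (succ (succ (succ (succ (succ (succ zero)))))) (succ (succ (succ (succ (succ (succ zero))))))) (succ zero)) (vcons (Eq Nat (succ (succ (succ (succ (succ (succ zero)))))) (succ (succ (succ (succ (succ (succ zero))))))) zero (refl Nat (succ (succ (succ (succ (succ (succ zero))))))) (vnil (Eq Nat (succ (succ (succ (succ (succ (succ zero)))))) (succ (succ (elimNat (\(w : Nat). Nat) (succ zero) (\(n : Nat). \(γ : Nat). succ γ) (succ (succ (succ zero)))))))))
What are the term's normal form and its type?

reduced normal form:
  refl (Vec (Eq Nat (succ (succ (succ (succ (succ (succ zero)))))) (succ (succ (succ (succ (succ (succ zero))))))) (succ zero)) (vcons (Eq Nat (succ (succ (succ (succ (succ (succ zero)))))) (succ (succ (succ (succ (succ (succ zero))))))) zero (refl Nat (succ (succ (succ (succ (succ (succ zero))))))) (vnil (Eq Nat (succ (succ (succ (succ (succ (succ zero)))))) (succ (succ (succ (succ (succ (succ zero)))))))))
the term's type:
  Eq (Vec (Eq Nat (succ (succ (succ (succ (succ (succ zero)))))) (succ (succ (succ (succ (succ (succ zero))))))) (succ zero)) (vcons (Eq Nat (succ (succ (succ (succ (succ (succ zero)))))) (succ (succ (succ (succ (succ (succ zero))))))) zero (refl Nat (succ (succ (succ (succ (succ (succ zero))))))) (vnil (Eq Nat (succ (succ (succ (succ (succ (succ zero)))))) (succ (succ (succ (succ (succ (succ zero))))))))) (vcons (Eq Nat (succ (succ (succ (succ (succ (succ zero)))))) (succ (succ (succ (succ (succ (succ zero))))))) zero (refl Nat (succ (succ (succ (succ (succ (succ zero))))))) (vnil (Eq Nat (succ (succ (succ (succ (succ (succ zero)))))) (succ (succ (succ (succ (succ (succ zero)))))))))


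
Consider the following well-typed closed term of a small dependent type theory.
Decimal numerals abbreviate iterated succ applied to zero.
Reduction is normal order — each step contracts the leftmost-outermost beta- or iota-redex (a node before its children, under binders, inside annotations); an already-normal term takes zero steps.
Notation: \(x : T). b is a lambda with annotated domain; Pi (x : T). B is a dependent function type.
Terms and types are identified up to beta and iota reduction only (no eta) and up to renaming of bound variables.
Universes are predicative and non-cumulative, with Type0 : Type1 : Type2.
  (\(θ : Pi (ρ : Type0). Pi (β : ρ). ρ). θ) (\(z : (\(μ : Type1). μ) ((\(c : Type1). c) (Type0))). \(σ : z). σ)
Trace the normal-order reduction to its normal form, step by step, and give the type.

normal-order reduction:
  (\(θ : Pi (ρ : Type0). Pi (β : ρ). ρ). θ) (\(z : (\(μ : Type1). μ) ((\(c : Type1). c) (Type0))). \(σ : z). σ)
  ~> \(θ : (\(ρ : Type1). ρ) ((\(β : Type1). β) (Type0))). \(z : θ). z
  ~> \(θ : (\(ρ : Type1). ρ) (Type0)). \(β : θ). β
  ~> \(θ : Type0). \(ρ : θ). ρ
the term's type:
  Pi (θ : Type0). Pi (ρ : θ). θ


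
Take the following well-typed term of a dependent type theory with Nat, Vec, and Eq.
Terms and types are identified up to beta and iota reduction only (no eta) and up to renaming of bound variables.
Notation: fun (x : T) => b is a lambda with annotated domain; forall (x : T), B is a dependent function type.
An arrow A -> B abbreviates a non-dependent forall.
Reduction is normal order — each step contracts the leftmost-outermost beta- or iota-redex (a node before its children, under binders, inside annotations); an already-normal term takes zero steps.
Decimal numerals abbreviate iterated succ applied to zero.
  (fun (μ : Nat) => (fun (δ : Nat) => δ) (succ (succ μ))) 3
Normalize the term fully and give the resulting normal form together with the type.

normal form:
  5
type:
  Nat
observation: 2 normal-order steps separate the term from its normal form.


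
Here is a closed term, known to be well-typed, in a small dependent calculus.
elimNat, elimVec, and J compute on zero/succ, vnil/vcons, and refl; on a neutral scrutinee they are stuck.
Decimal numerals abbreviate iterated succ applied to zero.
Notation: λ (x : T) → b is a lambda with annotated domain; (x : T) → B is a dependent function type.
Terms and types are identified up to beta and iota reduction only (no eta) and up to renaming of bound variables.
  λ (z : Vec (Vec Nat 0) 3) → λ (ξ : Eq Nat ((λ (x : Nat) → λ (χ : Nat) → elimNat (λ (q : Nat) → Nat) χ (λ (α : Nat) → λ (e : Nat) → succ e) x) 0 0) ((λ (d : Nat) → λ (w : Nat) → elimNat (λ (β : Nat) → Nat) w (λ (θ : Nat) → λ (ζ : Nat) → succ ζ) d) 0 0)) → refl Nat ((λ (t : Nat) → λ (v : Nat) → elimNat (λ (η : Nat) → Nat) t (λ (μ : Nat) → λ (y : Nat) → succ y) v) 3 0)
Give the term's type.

inferred type:
  (z : Vec (Vec Nat 0) 3) → (ξ : Eq Nat 0 0) → Eq Nat 3 3


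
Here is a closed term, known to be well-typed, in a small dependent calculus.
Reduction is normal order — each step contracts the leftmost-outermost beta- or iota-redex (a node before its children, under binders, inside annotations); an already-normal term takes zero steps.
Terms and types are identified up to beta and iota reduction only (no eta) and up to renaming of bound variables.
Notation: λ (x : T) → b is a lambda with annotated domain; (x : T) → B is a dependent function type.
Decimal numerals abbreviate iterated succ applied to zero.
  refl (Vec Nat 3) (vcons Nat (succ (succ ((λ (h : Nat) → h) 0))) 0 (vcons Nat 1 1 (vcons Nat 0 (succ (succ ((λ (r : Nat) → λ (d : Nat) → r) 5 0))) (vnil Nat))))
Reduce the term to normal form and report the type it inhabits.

resulting normal form:
  refl (Vec Nat 3) (vcons Nat 2 0 (vcons Nat 1 1 (vcons Nat 0 7 (vnil Nat))))
inferred type:
  Eq (Vec Nat 3) (vcons Nat 2 0 (vcons Nat 1 1 (vcons Nat 0 7 (vnil Nat)))) (vcons Nat 2 0 (vcons Nat 1 1 (vcons Nat 0 7 (vnil Nat))))
observation: the first redex contracted is a beta-redex; the normal form is reached in 3 normal-order steps.


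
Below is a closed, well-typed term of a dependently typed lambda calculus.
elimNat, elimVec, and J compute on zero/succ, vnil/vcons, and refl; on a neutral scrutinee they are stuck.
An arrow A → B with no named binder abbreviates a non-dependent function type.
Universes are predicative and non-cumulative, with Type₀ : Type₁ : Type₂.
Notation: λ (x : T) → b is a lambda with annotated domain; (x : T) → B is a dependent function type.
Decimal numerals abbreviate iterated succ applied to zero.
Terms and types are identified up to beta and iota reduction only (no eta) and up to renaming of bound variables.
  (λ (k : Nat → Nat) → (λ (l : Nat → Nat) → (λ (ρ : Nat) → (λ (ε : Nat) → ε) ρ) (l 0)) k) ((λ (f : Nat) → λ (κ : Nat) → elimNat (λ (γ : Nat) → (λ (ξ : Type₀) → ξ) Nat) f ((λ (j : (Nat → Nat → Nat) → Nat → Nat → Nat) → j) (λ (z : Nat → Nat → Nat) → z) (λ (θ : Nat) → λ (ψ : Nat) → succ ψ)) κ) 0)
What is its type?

the term's type:
  Nat


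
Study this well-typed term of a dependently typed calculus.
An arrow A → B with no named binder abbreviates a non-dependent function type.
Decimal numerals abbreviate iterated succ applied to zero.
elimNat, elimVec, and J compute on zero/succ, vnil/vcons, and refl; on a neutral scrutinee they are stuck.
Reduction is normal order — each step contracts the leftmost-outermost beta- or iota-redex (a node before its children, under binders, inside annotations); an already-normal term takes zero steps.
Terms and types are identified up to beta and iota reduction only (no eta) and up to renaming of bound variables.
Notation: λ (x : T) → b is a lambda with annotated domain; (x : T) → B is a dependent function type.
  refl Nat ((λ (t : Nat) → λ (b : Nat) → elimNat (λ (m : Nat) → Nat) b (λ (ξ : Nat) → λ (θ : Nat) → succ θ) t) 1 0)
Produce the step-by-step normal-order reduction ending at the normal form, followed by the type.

normal-order reduction sequence:
  refl Nat ((λ (t : Nat) → λ (b : Nat) → elimNat (λ (m : Nat) → Nat) b (λ (ξ : Nat) → λ (θ : Nat) → succ θ) t) 1 0)
  ~> refl Nat ((λ (t : Nat) → elimNat (λ (b : Nat) → Nat) t (λ (m : Nat) → λ (ξ : Nat) → succ ξ) 1) 0)
  ~> refl Nat (elimNat (λ (t : Nat) → Nat) 0 (λ (b : Nat) → λ (m : Nat) → succ m) 1)
  ~> refl Nat ((λ (t : Nat) → λ (b : Nat) → succ b) 0 (elimNat (λ (m : Nat) → Nat) 0 (λ (ξ : Nat) → λ (θ : Nat) → succ θ) 0))
  ~> refl Nat ((λ (t : Nat) → succ t) (elimNat (λ (b : Nat) → Nat) 0 (λ (m : Nat) → λ (ξ : Nat) → succ ξ) 0))
  ~> refl Nat (succ (elimNat (λ (t : Nat) → Nat) 0 (λ (b : Nat) → λ (m : Nat) → succ m) 0))
  ~> refl Nat 1
type:
  Eq Nat 1 1


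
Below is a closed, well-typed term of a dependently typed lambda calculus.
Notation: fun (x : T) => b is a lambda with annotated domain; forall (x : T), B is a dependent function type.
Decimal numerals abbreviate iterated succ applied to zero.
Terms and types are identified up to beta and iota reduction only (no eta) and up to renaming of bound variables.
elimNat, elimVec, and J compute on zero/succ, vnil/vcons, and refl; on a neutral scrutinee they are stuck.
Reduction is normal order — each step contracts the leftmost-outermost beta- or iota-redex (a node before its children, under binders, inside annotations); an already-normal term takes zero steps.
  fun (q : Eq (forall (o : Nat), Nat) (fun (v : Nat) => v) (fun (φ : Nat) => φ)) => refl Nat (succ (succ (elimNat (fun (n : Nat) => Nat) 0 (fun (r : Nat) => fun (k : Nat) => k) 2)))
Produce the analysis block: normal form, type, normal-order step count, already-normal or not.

reduced normal form:
  fun (q : Eq (forall (o : Nat), Nat) (fun (v : Nat) => v) (fun (φ : Nat) => φ)) => refl Nat 2
type:
  forall (q : Eq (forall (o : Nat), Nat) (fun (v : Nat) => v) (fun (φ : Nat) => φ)), Eq Nat 2 2
reduction steps (normal order): 7
term was already normal: no
first redex: an elimNat iota-redex


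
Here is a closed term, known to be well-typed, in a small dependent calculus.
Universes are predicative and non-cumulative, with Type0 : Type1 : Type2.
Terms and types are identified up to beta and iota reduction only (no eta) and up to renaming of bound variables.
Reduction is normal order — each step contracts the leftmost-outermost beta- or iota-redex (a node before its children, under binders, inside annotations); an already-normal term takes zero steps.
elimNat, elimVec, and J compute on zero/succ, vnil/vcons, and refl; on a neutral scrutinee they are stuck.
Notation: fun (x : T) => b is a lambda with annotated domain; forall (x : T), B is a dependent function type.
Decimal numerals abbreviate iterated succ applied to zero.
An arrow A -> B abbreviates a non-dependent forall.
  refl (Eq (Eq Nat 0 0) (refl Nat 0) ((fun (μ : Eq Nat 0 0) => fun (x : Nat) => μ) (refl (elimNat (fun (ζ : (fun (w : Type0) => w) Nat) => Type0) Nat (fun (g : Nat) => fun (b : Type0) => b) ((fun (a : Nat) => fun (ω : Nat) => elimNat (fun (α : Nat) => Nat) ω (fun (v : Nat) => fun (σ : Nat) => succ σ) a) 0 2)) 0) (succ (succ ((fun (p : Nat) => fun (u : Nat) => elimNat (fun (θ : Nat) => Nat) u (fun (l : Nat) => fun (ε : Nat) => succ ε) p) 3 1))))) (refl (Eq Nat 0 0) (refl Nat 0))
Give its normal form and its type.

normal form:
  refl (Eq (Eq Nat 0 0) (refl Nat 0) (refl Nat 0)) (refl (Eq Nat 0 0) (refl Nat 0))
the term's type:
  Eq (Eq (Eq Nat 0 0) (refl Nat 0) (refl Nat 0)) (refl (Eq Nat 0 0) (refl Nat 0)) (refl (Eq Nat 0 0) (refl Nat 0))
observation: reduction starts at a beta-redex, and 13 normal-order steps reach the normal form.


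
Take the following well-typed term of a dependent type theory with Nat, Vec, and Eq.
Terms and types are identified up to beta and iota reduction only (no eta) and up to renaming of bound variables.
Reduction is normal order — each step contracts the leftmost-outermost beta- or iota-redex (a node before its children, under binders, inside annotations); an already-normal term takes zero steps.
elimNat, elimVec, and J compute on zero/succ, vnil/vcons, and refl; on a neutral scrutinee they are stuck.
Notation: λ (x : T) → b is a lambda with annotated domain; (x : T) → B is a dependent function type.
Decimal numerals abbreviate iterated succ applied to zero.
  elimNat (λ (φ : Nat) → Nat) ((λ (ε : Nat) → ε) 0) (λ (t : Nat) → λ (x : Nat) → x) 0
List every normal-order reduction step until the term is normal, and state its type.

normal-order reduction:
  elimNat (λ (φ : Nat) → Nat) ((λ (ε : Nat) → ε) 0) (λ (t : Nat) → λ (x : Nat) → x) 0
  ~> (λ (φ : Nat) → φ) 0
  ~> 0
inferred type:
  Nat


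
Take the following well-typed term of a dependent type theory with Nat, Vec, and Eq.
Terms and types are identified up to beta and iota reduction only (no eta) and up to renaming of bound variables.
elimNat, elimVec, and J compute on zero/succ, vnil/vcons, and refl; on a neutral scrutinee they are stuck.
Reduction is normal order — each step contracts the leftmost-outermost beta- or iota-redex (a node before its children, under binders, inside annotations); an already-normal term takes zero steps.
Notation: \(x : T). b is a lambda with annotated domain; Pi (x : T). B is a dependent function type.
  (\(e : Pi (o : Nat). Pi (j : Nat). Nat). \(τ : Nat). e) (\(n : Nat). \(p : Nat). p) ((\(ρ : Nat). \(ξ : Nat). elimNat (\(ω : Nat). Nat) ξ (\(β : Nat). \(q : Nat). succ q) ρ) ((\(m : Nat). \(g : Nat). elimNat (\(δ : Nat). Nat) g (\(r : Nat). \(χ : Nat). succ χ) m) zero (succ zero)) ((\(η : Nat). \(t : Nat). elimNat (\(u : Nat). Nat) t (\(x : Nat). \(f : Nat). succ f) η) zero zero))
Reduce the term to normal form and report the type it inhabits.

normal form:
  \(e : Nat). \(o : Nat). o
the term's type:
  Pi (e : Nat). Pi (o : Nat). Nat
observation: 2 normal-order steps normalize the term, beginning with a beta-redex.


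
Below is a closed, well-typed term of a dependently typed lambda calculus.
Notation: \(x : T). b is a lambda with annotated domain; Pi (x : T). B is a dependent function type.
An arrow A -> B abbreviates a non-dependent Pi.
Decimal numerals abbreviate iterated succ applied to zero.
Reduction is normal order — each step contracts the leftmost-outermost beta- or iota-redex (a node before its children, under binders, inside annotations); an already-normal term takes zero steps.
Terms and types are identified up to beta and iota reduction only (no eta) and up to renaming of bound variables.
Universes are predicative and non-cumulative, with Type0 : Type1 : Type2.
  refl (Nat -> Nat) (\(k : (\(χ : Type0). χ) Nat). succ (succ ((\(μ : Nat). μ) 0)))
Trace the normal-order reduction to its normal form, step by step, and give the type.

normal-order reduction sequence:
  refl (Nat -> Nat) (\(k : (\(χ : Type0). χ) Nat). succ (succ ((\(μ : Nat). μ) 0)))
  ~> refl (Nat -> Nat) (\(k : Nat). succ (succ ((\(χ : Nat). χ) 0)))
  ~> refl (Nat -> Nat) (\(k : Nat). 2)
the term's type:
  Eq (Nat -> Nat) (\(k : Nat). 2) (\(χ : Nat). 2)


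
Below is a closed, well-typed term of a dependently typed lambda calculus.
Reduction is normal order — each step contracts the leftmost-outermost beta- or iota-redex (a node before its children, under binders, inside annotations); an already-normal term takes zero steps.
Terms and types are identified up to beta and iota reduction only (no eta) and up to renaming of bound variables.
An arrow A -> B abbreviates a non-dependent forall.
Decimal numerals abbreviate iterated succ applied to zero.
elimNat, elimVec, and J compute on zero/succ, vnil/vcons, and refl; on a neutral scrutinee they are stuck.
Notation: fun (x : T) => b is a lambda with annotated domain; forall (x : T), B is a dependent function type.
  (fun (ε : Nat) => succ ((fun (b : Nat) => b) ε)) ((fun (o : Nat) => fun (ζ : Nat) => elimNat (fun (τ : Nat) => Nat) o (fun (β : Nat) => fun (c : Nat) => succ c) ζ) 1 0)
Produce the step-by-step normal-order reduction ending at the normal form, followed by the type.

normal-order reduction:
  (fun (ε : Nat) => succ ((fun (b : Nat) => b) ε)) ((fun (o : Nat) => fun (ζ : Nat) => elimNat (fun (τ : Nat) => Nat) o (fun (β : Nat) => fun (c : Nat) => succ c) ζ) 1 0)
  ~> succ ((fun (ε : Nat) => ε) ((fun (b : Nat) => fun (o : Nat) => elimNat (fun (ζ : Nat) => Nat) b (fun (τ : Nat) => fun (β : Nat) => succ β) o) 1 0))
  ~> succ ((fun (ε : Nat) => fun (b : Nat) => elimNat (fun (o : Nat) => Nat) ε (fun (ζ : Nat) => fun (τ : Nat) => succ τ) b) 1 0)
  ~> succ ((fun (ε : Nat) => elimNat (fun (b : Nat) => Nat) 1 (fun (o : Nat) => fun (ζ : Nat) => succ ζ) ε) 0)
  ~> succ (elimNat (fun (ε : Nat) => Nat) 1 (fun (b : Nat) => fun (o : Nat) => succ o) 0)
  ~> 2
the term's type:
  Nat


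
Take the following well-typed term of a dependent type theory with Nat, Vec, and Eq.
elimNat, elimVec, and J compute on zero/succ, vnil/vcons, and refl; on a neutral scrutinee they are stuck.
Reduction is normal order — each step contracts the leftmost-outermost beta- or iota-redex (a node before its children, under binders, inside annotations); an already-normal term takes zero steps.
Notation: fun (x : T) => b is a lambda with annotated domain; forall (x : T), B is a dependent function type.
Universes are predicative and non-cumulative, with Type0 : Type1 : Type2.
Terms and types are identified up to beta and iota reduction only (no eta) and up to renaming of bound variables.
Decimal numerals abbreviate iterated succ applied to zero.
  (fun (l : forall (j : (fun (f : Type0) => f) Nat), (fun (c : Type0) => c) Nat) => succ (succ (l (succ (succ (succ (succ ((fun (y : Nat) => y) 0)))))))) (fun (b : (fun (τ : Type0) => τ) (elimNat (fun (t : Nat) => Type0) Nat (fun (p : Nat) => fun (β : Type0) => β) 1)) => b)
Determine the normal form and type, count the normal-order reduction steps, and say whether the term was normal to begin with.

normal form:
  6
the term's type:
  Nat
normal-order step count: 3
term was already normal: no
first contracted redex: a beta-redex


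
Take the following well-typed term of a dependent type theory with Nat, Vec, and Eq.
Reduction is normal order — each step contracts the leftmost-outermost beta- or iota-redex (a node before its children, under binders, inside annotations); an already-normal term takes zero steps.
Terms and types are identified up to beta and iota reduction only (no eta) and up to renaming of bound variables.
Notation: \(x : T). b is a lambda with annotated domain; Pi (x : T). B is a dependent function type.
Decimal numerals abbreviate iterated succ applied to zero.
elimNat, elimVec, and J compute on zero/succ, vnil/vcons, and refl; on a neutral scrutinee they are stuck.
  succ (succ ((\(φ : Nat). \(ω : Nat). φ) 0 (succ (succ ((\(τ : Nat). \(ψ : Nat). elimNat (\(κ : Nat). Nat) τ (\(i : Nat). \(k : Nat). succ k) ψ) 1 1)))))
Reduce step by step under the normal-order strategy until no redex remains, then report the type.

normal-order reduction:
  succ (succ ((\(φ : Nat). \(ω : Nat). φ) 0 (succ (succ ((\(τ : Nat). \(ψ : Nat). elimNat (\(κ : Nat). Nat) τ (\(i : Nat). \(k : Nat). succ k) ψ) 1 1)))))
  ~> succ (succ ((\(φ : Nat). 0) (succ (succ ((\(ω : Nat). \(τ : Nat). elimNat (\(ψ : Nat). Nat) ω (\(κ : Nat). \(i : Nat). succ i) τ) 1 1)))))
  ~> 2
the term's type:
  Nat


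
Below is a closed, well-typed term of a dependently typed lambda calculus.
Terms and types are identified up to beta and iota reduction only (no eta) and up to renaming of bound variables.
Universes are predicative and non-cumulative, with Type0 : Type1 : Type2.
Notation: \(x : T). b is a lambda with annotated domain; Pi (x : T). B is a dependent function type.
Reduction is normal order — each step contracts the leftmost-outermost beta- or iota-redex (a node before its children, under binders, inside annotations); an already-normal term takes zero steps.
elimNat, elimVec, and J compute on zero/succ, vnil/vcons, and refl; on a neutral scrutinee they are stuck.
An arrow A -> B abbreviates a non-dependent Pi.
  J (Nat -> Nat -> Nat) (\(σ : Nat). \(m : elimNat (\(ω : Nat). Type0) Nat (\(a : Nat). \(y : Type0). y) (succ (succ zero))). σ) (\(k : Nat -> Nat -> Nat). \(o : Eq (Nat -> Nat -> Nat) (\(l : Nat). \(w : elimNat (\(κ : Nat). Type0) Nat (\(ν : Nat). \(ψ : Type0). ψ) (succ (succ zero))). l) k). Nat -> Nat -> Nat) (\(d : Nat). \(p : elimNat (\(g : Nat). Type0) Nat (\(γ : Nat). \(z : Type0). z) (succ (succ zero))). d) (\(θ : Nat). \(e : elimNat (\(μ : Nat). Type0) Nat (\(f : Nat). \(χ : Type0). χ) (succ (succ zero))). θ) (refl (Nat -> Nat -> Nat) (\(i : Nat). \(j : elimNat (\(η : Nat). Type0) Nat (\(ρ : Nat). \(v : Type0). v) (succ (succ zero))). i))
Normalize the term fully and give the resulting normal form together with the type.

normal form:
  \(σ : Nat). \(m : Nat). σ
the term's type:
  Nat -> Nat -> Nat
observation: contracting a J iota-redex first, the term normalizes in 8 steps.


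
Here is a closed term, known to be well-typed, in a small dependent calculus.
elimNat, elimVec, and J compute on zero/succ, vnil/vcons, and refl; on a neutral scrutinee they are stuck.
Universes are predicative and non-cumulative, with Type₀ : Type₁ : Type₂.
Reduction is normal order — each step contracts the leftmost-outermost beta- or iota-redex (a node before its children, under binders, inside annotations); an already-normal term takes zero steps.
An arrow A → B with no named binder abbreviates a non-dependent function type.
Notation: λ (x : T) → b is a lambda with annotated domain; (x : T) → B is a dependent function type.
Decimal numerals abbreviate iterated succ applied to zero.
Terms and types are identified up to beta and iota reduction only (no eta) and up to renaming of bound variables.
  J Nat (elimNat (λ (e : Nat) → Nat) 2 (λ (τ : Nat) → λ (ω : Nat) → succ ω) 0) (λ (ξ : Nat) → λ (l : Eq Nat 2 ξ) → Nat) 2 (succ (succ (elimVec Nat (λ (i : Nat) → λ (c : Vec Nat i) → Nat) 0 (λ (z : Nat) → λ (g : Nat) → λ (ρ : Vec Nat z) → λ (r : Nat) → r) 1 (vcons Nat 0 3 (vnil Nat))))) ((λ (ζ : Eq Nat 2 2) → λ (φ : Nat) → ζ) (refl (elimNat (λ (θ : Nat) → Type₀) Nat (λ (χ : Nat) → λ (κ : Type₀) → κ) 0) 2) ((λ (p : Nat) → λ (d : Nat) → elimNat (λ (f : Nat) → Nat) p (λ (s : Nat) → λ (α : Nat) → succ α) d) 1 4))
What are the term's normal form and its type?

reduced normal form:
  2
inferred type:
  Nat


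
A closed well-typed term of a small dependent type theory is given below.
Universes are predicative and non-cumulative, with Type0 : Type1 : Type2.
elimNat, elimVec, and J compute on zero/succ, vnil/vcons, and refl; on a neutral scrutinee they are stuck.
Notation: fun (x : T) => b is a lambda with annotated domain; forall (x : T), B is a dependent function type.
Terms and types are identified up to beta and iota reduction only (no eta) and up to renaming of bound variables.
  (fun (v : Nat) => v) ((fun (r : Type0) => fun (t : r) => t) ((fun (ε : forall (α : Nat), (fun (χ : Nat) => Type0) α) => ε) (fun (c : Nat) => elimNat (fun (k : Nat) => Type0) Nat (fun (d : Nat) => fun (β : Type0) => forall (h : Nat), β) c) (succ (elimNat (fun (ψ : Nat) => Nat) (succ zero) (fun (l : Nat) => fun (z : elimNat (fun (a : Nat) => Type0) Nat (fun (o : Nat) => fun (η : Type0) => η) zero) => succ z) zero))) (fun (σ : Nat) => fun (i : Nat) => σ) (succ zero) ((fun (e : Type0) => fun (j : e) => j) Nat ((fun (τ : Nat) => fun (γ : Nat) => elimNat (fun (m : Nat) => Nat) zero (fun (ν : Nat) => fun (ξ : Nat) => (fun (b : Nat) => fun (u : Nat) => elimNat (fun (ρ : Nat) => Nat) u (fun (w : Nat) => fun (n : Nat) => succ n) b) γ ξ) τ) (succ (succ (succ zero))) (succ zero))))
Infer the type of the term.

type:
  Nat


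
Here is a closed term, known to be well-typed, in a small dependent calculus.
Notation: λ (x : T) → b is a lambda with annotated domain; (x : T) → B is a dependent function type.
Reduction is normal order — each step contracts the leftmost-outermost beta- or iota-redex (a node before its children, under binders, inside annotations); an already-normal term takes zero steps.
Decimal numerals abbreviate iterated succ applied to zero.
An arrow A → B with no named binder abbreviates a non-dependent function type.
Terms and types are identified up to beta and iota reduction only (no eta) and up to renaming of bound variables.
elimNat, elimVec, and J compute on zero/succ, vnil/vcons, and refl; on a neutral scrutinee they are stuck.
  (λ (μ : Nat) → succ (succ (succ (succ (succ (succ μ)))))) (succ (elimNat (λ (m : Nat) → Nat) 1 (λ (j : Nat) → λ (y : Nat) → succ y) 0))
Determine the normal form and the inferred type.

reduced normal form:
  8
the term's type:
  Nat


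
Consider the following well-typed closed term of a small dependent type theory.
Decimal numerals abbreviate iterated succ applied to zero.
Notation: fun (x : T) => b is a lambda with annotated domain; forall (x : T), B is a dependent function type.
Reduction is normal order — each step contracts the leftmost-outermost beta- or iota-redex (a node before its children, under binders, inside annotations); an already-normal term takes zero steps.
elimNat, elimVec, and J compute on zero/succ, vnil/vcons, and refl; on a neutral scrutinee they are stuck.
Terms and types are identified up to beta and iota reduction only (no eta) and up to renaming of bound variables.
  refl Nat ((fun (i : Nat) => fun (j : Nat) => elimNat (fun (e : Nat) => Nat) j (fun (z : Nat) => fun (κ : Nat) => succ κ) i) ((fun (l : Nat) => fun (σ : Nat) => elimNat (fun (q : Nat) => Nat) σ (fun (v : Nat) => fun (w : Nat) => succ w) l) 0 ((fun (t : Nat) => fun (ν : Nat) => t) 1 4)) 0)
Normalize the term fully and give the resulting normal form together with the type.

resulting normal form:
  refl Nat 1
the term's type:
  Eq Nat 1 1
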